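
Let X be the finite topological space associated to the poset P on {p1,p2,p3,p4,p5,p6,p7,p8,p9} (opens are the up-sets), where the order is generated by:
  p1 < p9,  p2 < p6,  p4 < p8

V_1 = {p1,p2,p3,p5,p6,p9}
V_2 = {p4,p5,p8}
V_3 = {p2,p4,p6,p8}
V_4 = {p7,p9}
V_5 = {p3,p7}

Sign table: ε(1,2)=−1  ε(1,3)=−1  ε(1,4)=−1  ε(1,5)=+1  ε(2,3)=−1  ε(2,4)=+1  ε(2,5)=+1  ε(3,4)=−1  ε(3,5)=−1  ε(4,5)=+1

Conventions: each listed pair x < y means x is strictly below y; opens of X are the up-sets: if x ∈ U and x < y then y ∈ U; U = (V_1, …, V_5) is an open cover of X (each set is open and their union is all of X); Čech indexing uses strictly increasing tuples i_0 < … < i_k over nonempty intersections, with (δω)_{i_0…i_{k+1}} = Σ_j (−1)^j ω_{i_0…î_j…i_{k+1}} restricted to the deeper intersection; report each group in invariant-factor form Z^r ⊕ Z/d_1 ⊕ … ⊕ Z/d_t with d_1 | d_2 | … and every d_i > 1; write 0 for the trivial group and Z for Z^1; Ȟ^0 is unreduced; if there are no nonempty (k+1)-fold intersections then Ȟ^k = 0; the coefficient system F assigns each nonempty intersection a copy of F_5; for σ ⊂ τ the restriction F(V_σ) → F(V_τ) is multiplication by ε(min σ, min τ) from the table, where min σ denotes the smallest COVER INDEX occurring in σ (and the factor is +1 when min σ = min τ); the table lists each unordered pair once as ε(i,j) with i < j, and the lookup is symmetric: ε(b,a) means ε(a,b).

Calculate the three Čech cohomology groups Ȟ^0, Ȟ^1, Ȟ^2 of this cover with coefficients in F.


Ȟ^0 = 0, Ȟ^1 = Z/5 and Ȟ^2 = 0

nonempty intersections:
  V12={p5} V13={p2,p6} V14={p9} V15={p3} V23={p4,p8} V45={p7}
C dims 5,6; δ0: rk_F5 5
Ȟ^0: (5−5)−0=0 ⇒ 0
Ȟ^1: (6−0)−5=1 ⇒ Z/5
Ȟ^2: (0−0)−0=0 ⇒ 0


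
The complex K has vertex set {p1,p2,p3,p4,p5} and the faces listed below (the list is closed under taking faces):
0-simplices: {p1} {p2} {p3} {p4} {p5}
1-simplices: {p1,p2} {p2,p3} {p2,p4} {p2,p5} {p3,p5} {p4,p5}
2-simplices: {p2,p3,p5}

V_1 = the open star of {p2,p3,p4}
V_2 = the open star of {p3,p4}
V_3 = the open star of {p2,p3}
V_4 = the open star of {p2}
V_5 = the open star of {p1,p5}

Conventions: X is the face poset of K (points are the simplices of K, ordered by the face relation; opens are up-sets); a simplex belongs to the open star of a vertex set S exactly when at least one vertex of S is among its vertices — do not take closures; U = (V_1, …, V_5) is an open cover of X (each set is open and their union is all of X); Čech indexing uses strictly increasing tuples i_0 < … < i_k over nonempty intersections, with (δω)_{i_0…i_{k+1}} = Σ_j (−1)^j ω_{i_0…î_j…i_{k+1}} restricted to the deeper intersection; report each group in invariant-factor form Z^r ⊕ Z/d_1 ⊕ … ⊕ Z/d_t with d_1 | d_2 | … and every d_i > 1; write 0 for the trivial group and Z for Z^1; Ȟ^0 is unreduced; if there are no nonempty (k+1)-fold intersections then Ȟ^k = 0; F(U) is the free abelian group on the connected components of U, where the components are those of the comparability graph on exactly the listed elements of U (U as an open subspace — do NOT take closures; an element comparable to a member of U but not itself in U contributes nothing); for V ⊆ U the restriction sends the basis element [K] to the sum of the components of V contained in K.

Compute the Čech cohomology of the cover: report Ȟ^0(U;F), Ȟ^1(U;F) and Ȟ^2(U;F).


Ȟ^0(U;F) ≅ Z, Ȟ^1(U;F) ≅ Z, Ȟ^2(U;F) ≅ 0

nerve of the cover:
  V1={{p2},{p3},{p4},{p1,p2},{p2,p3},{p2,p4},{p2,p5},{p3,p5},{p4,p5},{p2,p3,p5}} V2={{p3},{p4},{p2,p3},{p2,p4},{p3,p5},{p4,p5},{p2,p3,p5}} V3={{p2},{p3},{p1,p2},{p2,p3},{p2,p4},{p2,p5},{p3,p5},{p2,p3,p5}} V4={{p2},{p1,p2},{p2,p3},{p2,p4},{p2,p5},{p2,p3,p5}} V5={{p1},{p5},{p1,p2},{p2,p5},{p3,p5},{p4,p5},{p2,p3,p5}}
  V12={{p3},{p4},{p2,p3},{p2,p4},{p3,p5},{p4,p5},{p2,p3,p5}} V13={{p2},{p3},{p1,p2},{p2,p3},{p2,p4},{p2,p5},{p3,p5},{p2,p3,p5}} V14={{p2},{p1,p2},{p2,p3},{p2,p4},{p2,p5},{p2,p3,p5}} V15={{p1,p2},{p2,p5},{p3,p5},{p4,p5},{p2,p3,p5}} V23={{p3},{p2,p3},{p2,p4},{p3,p5},{p2,p3,p5}} V24={{p2,p3},{p2,p4},{p2,p3,p5}} V25={{p3,p5},{p4,p5},{p2,p3,p5}} V34={{p2},{p1,p2},{p2,p3},{p2,p4},{p2,p5},{p2,p3,p5}} V35={{p1,p2},{p2,p5},{p3,p5},{p2,p3,p5}} V45={{p1,p2},{p2,p5},{p2,p3,p5}}
  V123={{p3},{p2,p3},{p2,p4},{p3,p5},{p2,p3,p5}} V124={{p2,p3},{p2,p4},{p2,p3,p5}} V125={{p3,p5},{p4,p5},{p2,p3,p5}} V134={{p2},{p1,p2},{p2,p3},{p2,p4},{p2,p5},{p2,p3,p5}} V135={{p1,p2},{p2,p5},{p3,p5},{p2,p3,p5}} V145={{p1,p2},{p2,p5},{p2,p3,p5}} V234={{p2,p3},{p2,p4},{p2,p3,p5}} V235={{p3,p5},{p2,p3,p5}} V245={{p2,p3,p5}} V345={{p1,p2},{p2,p5},{p2,p3,p5}}
  V1234={{p2,p3},{p2,p4},{p2,p3,p5}} V1235={{p3,p5},{p2,p3,p5}} V1245={{p2,p3,p5}} V1345={{p1,p2},{p2,p5},{p2,p3,p5}} V2345={{p2,p3,p5}}
  V12345={{p2,p3,p5}}
components per intersection:
  V1: {{p2},{p3},{p4},{p1,p2},{p2,p3},{p2,p4},{p2,p5},{p3,p5},{p4,p5},{p2,p3,p5}}
  V2: {{p3},{p2,p3},{p3,p5},{p2,p3,p5}} {{p4},{p2,p4},{p4,p5}}
  V3: {{p2},{p3},{p1,p2},{p2,p3},{p2,p4},{p2,p5},{p3,p5},{p2,p3,p5}}
  V4: {{p2},{p1,p2},{p2,p3},{p2,p4},{p2,p5},{p2,p3,p5}}
  V5: {{p1},{p1,p2}} {{p5},{p2,p5},{p3,p5},{p4,p5},{p2,p3,p5}}
  V12: {{p3},{p2,p3},{p3,p5},{p2,p3,p5}} {{p4},{p2,p4},{p4,p5}}
  V13: {{p2},{p3},{p1,p2},{p2,p3},{p2,p4},{p2,p5},{p3,p5},{p2,p3,p5}}
  V14: {{p2},{p1,p2},{p2,p3},{p2,p4},{p2,p5},{p2,p3,p5}}
  V15: {{p1,p2}} {{p2,p5},{p3,p5},{p2,p3,p5}} {{p4,p5}}
  V23: {{p3},{p2,p3},{p3,p5},{p2,p3,p5}} {{p2,p4}}
  V24: {{p2,p3},{p2,p3,p5}} {{p2,p4}}
  V25: {{p3,p5},{p2,p3,p5}} {{p4,p5}}
  V34: {{p2},{p1,p2},{p2,p3},{p2,p4},{p2,p5},{p2,p3,p5}}
  V35: {{p1,p2}} {{p2,p5},{p3,p5},{p2,p3,p5}}
  V45: {{p1,p2}} {{p2,p5},{p2,p3,p5}}
  V123: {{p3},{p2,p3},{p3,p5},{p2,p3,p5}} {{p2,p4}}
  V124: {{p2,p3},{p2,p3,p5}} {{p2,p4}}
  V125: {{p3,p5},{p2,p3,p5}} {{p4,p5}}
  V134: {{p2},{p1,p2},{p2,p3},{p2,p4},{p2,p5},{p2,p3,p5}}
  V135: {{p1,p2}} {{p2,p5},{p3,p5},{p2,p3,p5}}
  V145: {{p1,p2}} {{p2,p5},{p2,p3,p5}}
  V234: {{p2,p3},{p2,p3,p5}} {{p2,p4}}
  V235: {{p3,p5},{p2,p3,p5}}
  V245: {{p2,p3,p5}}
  V345: {{p1,p2}} {{p2,p5},{p2,p3,p5}}
  V1234: {{p2,p3},{p2,p3,p5}} {{p2,p4}}
  V1235: {{p3,p5},{p2,p3,p5}}
  V1245: {{p2,p3,p5}}
  V1345: {{p1,p2}} {{p2,p5},{p2,p3,p5}}
  V2345: {{p2,p3,p5}}
  V12345: {{p2,p3,p5}}
C dims 7,18,17,7; δ0: rk 6, SNF 1^6; δ1: rk 11, SNF 1^11; δ2: rk 6, SNF 1^6
Ȟ^0 = (7 − 6) − 0 = 1, so Ȟ^0 ≅ Z
Ȟ^1 = (18 − 11) − 6 = 1, so Ȟ^1 ≅ Z
Ȟ^2 = (17 − 6) − 11 = 0, so Ȟ^2 ≅ 0


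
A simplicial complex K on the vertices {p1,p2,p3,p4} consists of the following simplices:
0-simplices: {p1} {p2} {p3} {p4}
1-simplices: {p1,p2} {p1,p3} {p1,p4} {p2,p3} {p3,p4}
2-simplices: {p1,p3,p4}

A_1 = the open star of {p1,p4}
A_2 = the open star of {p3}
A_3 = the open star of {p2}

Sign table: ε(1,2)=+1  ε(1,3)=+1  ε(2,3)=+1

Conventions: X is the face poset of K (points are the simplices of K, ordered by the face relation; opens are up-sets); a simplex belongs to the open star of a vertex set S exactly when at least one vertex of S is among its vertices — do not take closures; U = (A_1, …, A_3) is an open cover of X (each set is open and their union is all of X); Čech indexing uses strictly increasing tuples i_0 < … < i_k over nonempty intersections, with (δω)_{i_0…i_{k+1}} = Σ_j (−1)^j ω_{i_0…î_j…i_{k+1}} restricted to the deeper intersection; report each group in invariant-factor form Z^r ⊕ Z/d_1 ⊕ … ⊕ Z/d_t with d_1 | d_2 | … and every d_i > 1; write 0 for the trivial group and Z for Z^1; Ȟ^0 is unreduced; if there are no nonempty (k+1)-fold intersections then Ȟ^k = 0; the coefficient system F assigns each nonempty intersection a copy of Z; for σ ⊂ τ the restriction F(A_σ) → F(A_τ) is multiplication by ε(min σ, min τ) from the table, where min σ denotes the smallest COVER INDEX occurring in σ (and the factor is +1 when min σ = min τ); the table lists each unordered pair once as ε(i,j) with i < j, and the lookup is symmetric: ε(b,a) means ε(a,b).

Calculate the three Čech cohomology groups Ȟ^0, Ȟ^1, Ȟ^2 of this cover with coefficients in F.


intersection data:
  A1={{p1},{p4},{p1,p2},{p1,p3},{p1,p4},{p3,p4},{p1,p3,p4}} A2={{p3},{p1,p3},{p2,p3},{p3,p4},{p1,p3,p4}} A3={{p2},{p1,p2},{p2,p3}}
  A12={{p1,p3},{p3,p4},{p1,p3,p4}} A13={{p1,p2}} A23={{p2,p3}}
C dims 3,3; δ0: rk 2, SNF 1^2
Ȟ^0 = (3 − 2) − 0 = 1, so Ȟ^0 ≅ Z
Ȟ^1 = (3 − 0) − 2 = 1, so Ȟ^1 ≅ Z
Ȟ^2 = (0 − 0) − 0 = 0, so Ȟ^2 ≅ 0

Ȟ^0(U;F) ≅ Z; Ȟ^1(U;F) ≅ Z; Ȟ^2(U;F) ≅ 0


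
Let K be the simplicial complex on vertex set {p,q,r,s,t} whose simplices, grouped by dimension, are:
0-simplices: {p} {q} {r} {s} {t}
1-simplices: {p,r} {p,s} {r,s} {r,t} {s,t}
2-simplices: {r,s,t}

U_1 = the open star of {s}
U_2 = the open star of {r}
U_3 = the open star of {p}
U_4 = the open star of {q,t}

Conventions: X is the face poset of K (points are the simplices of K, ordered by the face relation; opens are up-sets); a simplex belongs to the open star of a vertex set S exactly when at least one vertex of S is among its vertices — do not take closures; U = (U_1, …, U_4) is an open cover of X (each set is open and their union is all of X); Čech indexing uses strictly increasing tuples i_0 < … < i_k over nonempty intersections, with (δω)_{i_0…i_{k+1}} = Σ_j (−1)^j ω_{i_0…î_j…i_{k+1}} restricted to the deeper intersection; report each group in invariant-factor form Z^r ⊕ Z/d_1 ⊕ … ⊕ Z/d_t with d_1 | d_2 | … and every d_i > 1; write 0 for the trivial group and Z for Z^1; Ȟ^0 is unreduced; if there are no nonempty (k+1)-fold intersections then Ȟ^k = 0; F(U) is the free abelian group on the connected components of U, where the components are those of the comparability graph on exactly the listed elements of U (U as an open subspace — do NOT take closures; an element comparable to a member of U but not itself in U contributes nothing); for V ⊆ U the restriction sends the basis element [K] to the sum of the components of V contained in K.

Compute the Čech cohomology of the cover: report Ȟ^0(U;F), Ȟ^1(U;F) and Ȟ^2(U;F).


nerve of the cover:
  U1={{s},{p,s},{r,s},{s,t},{r,s,t}} U2={{r},{p,r},{r,s},{r,t},{r,s,t}} U3={{p},{p,r},{p,s}} U4={{q},{t},{r,t},{s,t},{r,s,t}}
  U12={{r,s},{r,s,t}} U13={{p,s}} U14={{s,t},{r,s,t}} U23={{p,r}} U24={{r,t},{r,s,t}}
  U124={{r,s,t}}
components per intersection:
  U1: {{s},{p,s},{r,s},{s,t},{r,s,t}}
  U2: {{r},{p,r},{r,s},{r,t},{r,s,t}}
  U3: {{p},{p,r},{p,s}}
  U4: {{q}} {{t},{r,t},{s,t},{r,s,t}}
  U12: {{r,s},{r,s,t}}
  U13: {{p,s}}
  U14: {{s,t},{r,s,t}}
  U23: {{p,r}}
  U24: {{r,t},{r,s,t}}
  U124: {{r,s,t}}
C dims 5,5,1; δ0: rk 3, SNF 1^3; δ1: rk 1, SNF 1^1
Ȟ^0 = (5 − 3) − 0 = 2, so Ȟ^0 ≅ Z^2
Ȟ^1 = (5 − 1) − 3 = 1, so Ȟ^1 ≅ Z
Ȟ^2 = (1 − 0) − 1 = 0, so Ȟ^2 ≅ 0

Ȟ^0 = Z^2,  Ȟ^1 = Z,  Ȟ^2 = 0


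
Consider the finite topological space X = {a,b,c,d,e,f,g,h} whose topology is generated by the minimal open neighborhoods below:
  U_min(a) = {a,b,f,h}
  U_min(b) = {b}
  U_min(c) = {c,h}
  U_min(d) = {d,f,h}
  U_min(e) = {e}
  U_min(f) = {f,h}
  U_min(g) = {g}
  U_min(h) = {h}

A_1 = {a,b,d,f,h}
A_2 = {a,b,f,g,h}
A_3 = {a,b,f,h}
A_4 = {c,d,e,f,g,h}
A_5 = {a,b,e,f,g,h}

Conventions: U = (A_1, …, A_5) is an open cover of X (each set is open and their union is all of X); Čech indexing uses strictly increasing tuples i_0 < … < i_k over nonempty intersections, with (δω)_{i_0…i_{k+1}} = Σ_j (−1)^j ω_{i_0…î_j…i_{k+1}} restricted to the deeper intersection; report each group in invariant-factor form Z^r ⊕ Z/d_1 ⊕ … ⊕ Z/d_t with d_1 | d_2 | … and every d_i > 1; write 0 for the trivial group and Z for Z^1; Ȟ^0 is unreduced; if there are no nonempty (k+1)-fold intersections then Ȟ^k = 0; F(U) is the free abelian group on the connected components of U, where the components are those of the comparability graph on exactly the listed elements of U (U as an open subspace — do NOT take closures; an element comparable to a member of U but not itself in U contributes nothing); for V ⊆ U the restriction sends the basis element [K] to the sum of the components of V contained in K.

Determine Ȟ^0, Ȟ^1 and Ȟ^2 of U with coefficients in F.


Ȟ^0(U;F) ≅ Z^3,  Ȟ^1(U;F) ≅ 0,  Ȟ^2(U;F) ≅ 0

nonempty overlaps:
  A12={a,b,f,h} A13={a,b,f,h} A14={d,f,h} A15={a,b,f,h} A23={a,b,f,h} A24={f,g,h} A25={a,b,f,g,h} A34={f,h} A35={a,b,f,h} A45={e,f,g,h}
  A123={a,b,f,h} A124={f,h} A125={a,b,f,h} A134={f,h} A135={a,b,f,h} A145={f,h} A234={f,h} A235={a,b,f,h} A245={f,g,h} A345={f,h}
  A1234={f,h} A1235={a,b,f,h} A1245={f,h} A1345={f,h} A2345={f,h}
  A12345={f,h}
components per intersection:
  A1: {a,b,d,f,h}
  A2: {a,b,f,h} {g}
  A3: {a,b,f,h}
  A4: {c,d,f,h} {e} {g}
  A5: {a,b,f,h} {e} {g}
  A12: {a,b,f,h}
  A13: {a,b,f,h}
  A14: {d,f,h}
  A15: {a,b,f,h}
  A23: {a,b,f,h}
  A24: {f,h} {g}
  A25: {a,b,f,h} {g}
  A34: {f,h}
  A35: {a,b,f,h}
  A45: {e} {f,h} {g}
  A123: {a,b,f,h}
  A124: {f,h}
  A125: {a,b,f,h}
  A134: {f,h}
  A135: {a,b,f,h}
  A145: {f,h}
  A234: {f,h}
  A235: {a,b,f,h}
  A245: {f,h} {g}
  A345: {f,h}
  A1234: {f,h}
  A1235: {a,b,f,h}
  A1245: {f,h}
  A1345: {f,h}
  A2345: {f,h}
  A12345: {f,h}
C dims 10,14,11,5; δ0: rk 7, SNF 1^7; δ1: rk 7, SNF 1^7; δ2: rk 4, SNF 1^4
degree 0: 10−7−0 = 3 → Ȟ^0 ≅ Z^3
degree 1: 14−7−7 = 0 → Ȟ^1 ≅ 0
degree 2: 11−4−7 = 0 → Ȟ^2 ≅ 0


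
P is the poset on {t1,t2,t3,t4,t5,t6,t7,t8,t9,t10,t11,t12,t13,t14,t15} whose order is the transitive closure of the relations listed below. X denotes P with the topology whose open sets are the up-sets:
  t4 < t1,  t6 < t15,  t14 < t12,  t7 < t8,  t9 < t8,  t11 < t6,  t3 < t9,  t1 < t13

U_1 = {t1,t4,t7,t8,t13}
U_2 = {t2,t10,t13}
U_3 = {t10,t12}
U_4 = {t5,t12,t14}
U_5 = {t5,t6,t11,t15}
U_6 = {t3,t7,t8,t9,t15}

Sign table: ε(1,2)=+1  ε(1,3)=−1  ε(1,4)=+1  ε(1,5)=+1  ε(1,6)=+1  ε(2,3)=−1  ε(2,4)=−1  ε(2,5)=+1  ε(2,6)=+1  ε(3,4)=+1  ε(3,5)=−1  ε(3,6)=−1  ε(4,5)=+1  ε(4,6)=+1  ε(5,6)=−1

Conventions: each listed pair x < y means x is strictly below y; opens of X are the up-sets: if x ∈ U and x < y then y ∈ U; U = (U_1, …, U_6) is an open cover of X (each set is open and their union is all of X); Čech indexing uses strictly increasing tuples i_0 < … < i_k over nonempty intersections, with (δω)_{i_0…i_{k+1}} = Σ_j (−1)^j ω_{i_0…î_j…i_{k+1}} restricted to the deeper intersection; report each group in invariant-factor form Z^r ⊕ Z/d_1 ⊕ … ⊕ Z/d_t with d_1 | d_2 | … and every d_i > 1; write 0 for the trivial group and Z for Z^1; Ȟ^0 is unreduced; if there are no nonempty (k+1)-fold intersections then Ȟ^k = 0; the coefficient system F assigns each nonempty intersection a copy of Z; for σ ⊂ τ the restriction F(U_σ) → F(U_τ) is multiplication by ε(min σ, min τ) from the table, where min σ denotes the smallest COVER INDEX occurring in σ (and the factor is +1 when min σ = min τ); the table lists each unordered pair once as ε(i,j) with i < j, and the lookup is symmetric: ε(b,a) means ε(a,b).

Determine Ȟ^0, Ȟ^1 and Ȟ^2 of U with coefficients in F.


nonempty intersections:
  U12={t13} U16={t7,t8} U23={t10} U34={t12} U45={t5} U56={t15}
C dims 6,6; δ0: rk 5, SNF 1^5
Ȟ^0: (6−5)−0=1 ⇒ Z
Ȟ^1: (6−0)−5=1 ⇒ Z
Ȟ^2: (0−0)−0=0 ⇒ 0

Ȟ^0(U;F) ≅ Z, Ȟ^1(U;F) ≅ Z, Ȟ^2(U;F) ≅ 0


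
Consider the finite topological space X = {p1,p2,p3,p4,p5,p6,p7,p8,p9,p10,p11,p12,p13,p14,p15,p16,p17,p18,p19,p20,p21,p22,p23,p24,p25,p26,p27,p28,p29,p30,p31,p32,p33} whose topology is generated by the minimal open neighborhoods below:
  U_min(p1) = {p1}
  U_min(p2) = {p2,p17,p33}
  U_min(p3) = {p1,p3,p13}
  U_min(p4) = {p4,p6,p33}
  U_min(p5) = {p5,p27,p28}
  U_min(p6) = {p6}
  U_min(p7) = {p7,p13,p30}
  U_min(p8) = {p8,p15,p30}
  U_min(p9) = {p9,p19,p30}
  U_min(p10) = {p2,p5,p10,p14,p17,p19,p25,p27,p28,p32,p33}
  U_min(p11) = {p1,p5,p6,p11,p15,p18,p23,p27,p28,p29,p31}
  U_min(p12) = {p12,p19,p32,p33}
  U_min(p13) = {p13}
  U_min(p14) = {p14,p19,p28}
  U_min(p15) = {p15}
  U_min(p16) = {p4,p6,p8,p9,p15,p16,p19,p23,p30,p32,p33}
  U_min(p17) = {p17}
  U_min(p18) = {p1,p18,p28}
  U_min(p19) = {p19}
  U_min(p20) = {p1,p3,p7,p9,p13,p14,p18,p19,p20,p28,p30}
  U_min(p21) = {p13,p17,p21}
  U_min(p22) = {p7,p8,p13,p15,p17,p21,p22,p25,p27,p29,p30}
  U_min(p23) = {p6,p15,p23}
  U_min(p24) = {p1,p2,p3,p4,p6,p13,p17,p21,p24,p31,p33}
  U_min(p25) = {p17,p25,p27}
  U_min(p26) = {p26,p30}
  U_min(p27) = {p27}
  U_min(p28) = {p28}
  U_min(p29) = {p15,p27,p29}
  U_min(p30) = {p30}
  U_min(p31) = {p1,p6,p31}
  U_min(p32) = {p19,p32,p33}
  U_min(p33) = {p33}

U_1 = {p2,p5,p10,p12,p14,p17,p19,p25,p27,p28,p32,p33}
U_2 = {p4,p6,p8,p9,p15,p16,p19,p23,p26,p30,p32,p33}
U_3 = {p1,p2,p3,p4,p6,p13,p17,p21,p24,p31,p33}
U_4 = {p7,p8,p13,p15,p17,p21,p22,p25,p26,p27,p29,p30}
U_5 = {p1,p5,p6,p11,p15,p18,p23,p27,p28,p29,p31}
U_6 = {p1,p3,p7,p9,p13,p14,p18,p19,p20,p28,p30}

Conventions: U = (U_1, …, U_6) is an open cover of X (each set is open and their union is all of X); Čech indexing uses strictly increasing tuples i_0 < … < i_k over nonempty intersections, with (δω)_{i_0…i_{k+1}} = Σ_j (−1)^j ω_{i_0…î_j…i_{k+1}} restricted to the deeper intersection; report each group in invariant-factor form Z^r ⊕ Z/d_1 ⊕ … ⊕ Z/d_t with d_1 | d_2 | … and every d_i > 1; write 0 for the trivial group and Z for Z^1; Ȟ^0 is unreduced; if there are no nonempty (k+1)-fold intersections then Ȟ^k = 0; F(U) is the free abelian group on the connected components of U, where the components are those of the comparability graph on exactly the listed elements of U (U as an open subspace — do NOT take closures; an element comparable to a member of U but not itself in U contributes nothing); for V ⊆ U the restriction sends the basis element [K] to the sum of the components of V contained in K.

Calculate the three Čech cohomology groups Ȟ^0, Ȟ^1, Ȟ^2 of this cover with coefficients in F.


nerve simplices:
  U12={p19,p32,p33} U13={p2,p17,p33} U14={p17,p25,p27} U15={p5,p27,p28} U16={p14,p19,p28} U23={p4,p6,p33} U24={p8,p15,p26,p30} U25={p6,p15,p23} U26={p9,p19,p30} U34={p13,p17,p21} U35={p1,p6,p31} U36={p1,p3,p13} U45={p15,p27,p29} U46={p7,p13,p30} U56={p1,p18,p28}
  U123={p33} U126={p19} U134={p17} U145={p27} U156={p28} U235={p6} U245={p15} U246={p30} U346={p13} U356={p1}
components per intersection:
  U1: {p2,p5,p10,p12,p14,p17,p19,p25,p27,p28,p32,p33}
  U2: {p4,p6,p8,p9,p15,p16,p19,p23,p26,p30,p32,p33}
  U3: {p1,p2,p3,p4,p6,p13,p17,p21,p24,p31,p33}
  U4: {p7,p8,p13,p15,p17,p21,p22,p25,p26,p27,p29,p30}
  U5: {p1,p5,p6,p11,p15,p18,p23,p27,p28,p29,p31}
  U6: {p1,p3,p7,p9,p13,p14,p18,p19,p20,p28,p30}
  U12: {p19,p32,p33}
  U13: {p2,p17,p33}
  U14: {p17,p25,p27}
  U15: {p5,p27,p28}
  U16: {p14,p19,p28}
  U23: {p4,p6,p33}
  U24: {p8,p15,p26,p30}
  U25: {p6,p15,p23}
  U26: {p9,p19,p30}
  U34: {p13,p17,p21}
  U35: {p1,p6,p31}
  U36: {p1,p3,p13}
  U45: {p15,p27,p29}
  U46: {p7,p13,p30}
  U56: {p1,p18,p28}
  U123: {p33}
  U126: {p19}
  U134: {p17}
  U145: {p27}
  U156: {p28}
  U235: {p6}
  U245: {p15}
  U246: {p30}
  U346: {p13}
  U356: {p1}
C dims 6,15,10; δ0: rk 5, SNF 1^5; δ1: rk 10, SNF 1^9·2
degree 0: 6−5−0 = 1 → Ȟ^0 ≅ Z
degree 1: 15−10−5 = 0 → Ȟ^1 ≅ 0
degree 2: 10−0−10 = 0 plus torsion [2] → Ȟ^2 ≅ Z/2

Ȟ^0 = Z, Ȟ^1 = 0, Ȟ^2 = Z/2


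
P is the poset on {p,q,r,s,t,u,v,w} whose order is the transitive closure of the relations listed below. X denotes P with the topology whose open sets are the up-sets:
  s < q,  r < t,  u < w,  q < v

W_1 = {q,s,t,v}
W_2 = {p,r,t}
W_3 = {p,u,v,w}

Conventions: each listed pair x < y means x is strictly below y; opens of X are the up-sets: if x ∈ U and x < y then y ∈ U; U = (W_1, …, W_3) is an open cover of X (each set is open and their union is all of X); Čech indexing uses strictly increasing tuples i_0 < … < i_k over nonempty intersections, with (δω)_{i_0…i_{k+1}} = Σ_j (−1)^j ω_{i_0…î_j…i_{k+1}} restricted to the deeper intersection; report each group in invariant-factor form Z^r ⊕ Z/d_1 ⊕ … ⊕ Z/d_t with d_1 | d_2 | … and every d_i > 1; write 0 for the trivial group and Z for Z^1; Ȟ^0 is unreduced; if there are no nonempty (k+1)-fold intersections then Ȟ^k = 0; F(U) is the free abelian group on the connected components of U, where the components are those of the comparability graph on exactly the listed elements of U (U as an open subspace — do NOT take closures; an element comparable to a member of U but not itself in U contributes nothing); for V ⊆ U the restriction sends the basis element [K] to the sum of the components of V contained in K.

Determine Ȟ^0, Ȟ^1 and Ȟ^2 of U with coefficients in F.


Ȟ^0 = Z^4; Ȟ^1 = 0; Ȟ^2 = 0

nerve of the cover:
  W12={t} W13={v} W23={p}
components per intersection:
  W1: {q,s,v} {t}
  W2: {p} {r,t}
  W3: {p} {u,w} {v}
  W12: {t}
  W13: {v}
  W23: {p}
C dims 7,3; δ0: rk 3, SNF 1^3
Ȟ^0 = (7 − 3) − 0 = 4, so Ȟ^0 ≅ Z^4
Ȟ^1 = (3 − 0) − 3 = 0, so Ȟ^1 ≅ 0
Ȟ^2 = (0 − 0) − 0 = 0, so Ȟ^2 ≅ 0


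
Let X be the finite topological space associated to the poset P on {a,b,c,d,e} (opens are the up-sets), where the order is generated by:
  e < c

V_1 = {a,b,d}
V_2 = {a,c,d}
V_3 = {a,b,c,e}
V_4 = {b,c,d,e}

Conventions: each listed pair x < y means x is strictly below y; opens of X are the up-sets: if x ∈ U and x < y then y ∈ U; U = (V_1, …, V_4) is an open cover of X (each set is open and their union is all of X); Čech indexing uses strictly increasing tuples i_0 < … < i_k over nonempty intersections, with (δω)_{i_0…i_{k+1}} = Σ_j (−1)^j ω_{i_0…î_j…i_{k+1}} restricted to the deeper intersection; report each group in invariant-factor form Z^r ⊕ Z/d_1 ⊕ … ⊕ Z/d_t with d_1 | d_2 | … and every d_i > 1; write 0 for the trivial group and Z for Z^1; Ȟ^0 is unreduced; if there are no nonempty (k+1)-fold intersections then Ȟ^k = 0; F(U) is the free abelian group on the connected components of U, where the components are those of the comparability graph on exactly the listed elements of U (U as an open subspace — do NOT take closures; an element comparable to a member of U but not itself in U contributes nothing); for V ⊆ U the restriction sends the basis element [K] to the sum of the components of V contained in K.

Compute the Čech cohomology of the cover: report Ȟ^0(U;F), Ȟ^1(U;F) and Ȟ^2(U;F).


cover nerve:
  V12={a,d} V13={a,b} V14={b,d} V23={a,c} V24={c,d} V34={b,c,e}
  V123={a} V124={d} V134={b} V234={c}
components per intersection:
  V1: {a} {b} {d}
  V2: {a} {c} {d}
  V3: {a} {b} {c,e}
  V4: {b} {c,e} {d}
  V12: {a} {d}
  V13: {a} {b}
  V14: {b} {d}
  V23: {a} {c}
  V24: {c} {d}
  V34: {b} {c,e}
  V123: {a}
  V124: {d}
  V134: {b}
  V234: {c}
C dims 12,12,4; δ0: rk 8, SNF 1^8; δ1: rk 4, SNF 1^4
Ȟ^0: (12−8)−0=4 ⇒ Z^4
Ȟ^1: (12−4)−8=0 ⇒ 0
Ȟ^2: (4−0)−4=0 ⇒ 0

Ȟ^0 = Z^4; Ȟ^1 = 0; Ȟ^2 = 0


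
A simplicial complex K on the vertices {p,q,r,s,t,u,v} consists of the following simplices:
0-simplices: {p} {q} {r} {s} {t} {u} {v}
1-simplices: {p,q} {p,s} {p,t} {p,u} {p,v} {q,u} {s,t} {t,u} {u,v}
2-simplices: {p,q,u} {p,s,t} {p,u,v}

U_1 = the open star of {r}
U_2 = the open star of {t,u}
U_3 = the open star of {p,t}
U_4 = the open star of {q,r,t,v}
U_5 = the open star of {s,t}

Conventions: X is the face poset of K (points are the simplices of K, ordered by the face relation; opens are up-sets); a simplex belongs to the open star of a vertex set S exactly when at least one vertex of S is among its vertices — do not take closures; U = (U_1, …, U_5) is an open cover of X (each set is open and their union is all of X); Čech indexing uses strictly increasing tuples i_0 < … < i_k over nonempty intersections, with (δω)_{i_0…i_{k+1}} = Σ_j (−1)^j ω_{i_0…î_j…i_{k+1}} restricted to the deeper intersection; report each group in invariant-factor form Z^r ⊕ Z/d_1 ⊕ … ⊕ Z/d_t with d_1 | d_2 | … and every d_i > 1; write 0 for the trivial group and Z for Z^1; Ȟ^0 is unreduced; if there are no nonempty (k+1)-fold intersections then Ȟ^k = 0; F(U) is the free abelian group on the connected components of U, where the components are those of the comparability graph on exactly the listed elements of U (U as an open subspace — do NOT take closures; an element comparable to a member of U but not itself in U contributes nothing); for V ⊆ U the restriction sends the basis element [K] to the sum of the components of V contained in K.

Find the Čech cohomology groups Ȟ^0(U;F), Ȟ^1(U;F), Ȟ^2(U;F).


Ȟ^0 ≅ Z^2; Ȟ^1 ≅ Z; Ȟ^2 ≅ 0

nerve of the cover:
  U1={{r}} U2={{t},{u},{p,t},{p,u},{q,u},{s,t},{t,u},{u,v},{p,q,u},{p,s,t},{p,u,v}} U3={{p},{t},{p,q},{p,s},{p,t},{p,u},{p,v},{s,t},{t,u},{p,q,u},{p,s,t},{p,u,v}} U4={{q},{r},{t},{v},{p,q},{p,t},{p,v},{q,u},{s,t},{t,u},{u,v},{p,q,u},{p,s,t},{p,u,v}} U5={{s},{t},{p,s},{p,t},{s,t},{t,u},{p,s,t}}
  U14={{r}} U23={{t},{p,t},{p,u},{s,t},{t,u},{p,q,u},{p,s,t},{p,u,v}} U24={{t},{p,t},{q,u},{s,t},{t,u},{u,v},{p,q,u},{p,s,t},{p,u,v}} U25={{t},{p,t},{s,t},{t,u},{p,s,t}} U34={{t},{p,q},{p,t},{p,v},{s,t},{t,u},{p,q,u},{p,s,t},{p,u,v}} U35={{t},{p,s},{p,t},{s,t},{t,u},{p,s,t}} U45={{t},{p,t},{s,t},{t,u},{p,s,t}}
  U234={{t},{p,t},{s,t},{t,u},{p,q,u},{p,s,t},{p,u,v}} U235={{t},{p,t},{s,t},{t,u},{p,s,t}} U245={{t},{p,t},{s,t},{t,u},{p,s,t}} U345={{t},{p,t},{s,t},{t,u},{p,s,t}}
  U2345={{t},{p,t},{s,t},{t,u},{p,s,t}}
components per intersection:
  U1: {{r}}
  U2: {{t},{u},{p,t},{p,u},{q,u},{s,t},{t,u},{u,v},{p,q,u},{p,s,t},{p,u,v}}
  U3: {{p},{t},{p,q},{p,s},{p,t},{p,u},{p,v},{s,t},{t,u},{p,q,u},{p,s,t},{p,u,v}}
  U4: {{q},{p,q},{q,u},{p,q,u}} {{r}} {{t},{p,t},{s,t},{t,u},{p,s,t}} {{v},{p,v},{u,v},{p,u,v}}
  U5: {{s},{t},{p,s},{p,t},{s,t},{t,u},{p,s,t}}
  U14: {{r}}
  U23: {{t},{p,t},{s,t},{t,u},{p,s,t}} {{p,u},{p,q,u},{p,u,v}}
  U24: {{t},{p,t},{s,t},{t,u},{p,s,t}} {{q,u},{p,q,u}} {{u,v},{p,u,v}}
  U25: {{t},{p,t},{s,t},{t,u},{p,s,t}}
  U34: {{t},{p,t},{s,t},{t,u},{p,s,t}} {{p,q},{p,q,u}} {{p,v},{p,u,v}}
  U35: {{t},{p,s},{p,t},{s,t},{t,u},{p,s,t}}
  U45: {{t},{p,t},{s,t},{t,u},{p,s,t}}
  U234: {{t},{p,t},{s,t},{t,u},{p,s,t}} {{p,q,u}} {{p,u,v}}
  U235: {{t},{p,t},{s,t},{t,u},{p,s,t}}
  U245: {{t},{p,t},{s,t},{t,u},{p,s,t}}
  U345: {{t},{p,t},{s,t},{t,u},{p,s,t}}
  U2345: {{t},{p,t},{s,t},{t,u},{p,s,t}}
C dims 8,12,6,1; δ0: rk 6, SNF 1^6; δ1: rk 5, SNF 1^5; δ2: rk 1, SNF 1^1
Ȟ^0 = (8 − 6) − 0 = 2, so Ȟ^0 ≅ Z^2
Ȟ^1 = (12 − 5) − 6 = 1, so Ȟ^1 ≅ Z
Ȟ^2 = (6 − 1) − 5 = 0, so Ȟ^2 ≅ 0


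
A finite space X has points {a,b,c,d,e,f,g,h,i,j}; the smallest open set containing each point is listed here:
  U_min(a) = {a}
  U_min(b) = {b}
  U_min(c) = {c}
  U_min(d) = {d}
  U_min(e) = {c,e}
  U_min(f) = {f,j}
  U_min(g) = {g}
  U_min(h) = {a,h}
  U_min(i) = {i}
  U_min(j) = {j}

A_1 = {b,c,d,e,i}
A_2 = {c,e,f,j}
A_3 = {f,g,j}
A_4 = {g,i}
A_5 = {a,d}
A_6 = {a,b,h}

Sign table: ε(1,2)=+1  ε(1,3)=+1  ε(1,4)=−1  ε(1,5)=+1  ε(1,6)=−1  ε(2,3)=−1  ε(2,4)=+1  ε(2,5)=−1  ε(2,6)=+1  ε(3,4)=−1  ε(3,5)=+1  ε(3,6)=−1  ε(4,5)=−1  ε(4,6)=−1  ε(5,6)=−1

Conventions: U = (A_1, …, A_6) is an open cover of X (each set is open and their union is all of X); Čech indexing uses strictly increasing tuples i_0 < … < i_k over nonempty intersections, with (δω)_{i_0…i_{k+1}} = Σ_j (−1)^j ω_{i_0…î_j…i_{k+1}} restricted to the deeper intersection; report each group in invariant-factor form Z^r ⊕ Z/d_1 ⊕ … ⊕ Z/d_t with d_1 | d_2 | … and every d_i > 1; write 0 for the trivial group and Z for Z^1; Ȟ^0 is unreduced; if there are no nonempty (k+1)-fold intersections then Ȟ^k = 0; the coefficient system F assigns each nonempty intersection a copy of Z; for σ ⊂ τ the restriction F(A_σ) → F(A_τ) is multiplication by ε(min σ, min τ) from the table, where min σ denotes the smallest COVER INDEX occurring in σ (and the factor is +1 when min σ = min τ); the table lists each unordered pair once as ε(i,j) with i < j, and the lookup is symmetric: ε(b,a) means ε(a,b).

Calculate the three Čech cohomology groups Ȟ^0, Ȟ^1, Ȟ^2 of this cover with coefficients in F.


nerve of the cover:
  A12={c,e} A14={i} A15={d} A16={b} A23={f,j} A34={g} A56={a}
C dims 6,7; δ0: rk 6, SNF 1^5·2
Ȟ^0 = (6 − 6) − 0 = 0, so Ȟ^0 ≅ 0
Ȟ^1 = (7 − 0) − 6 = 1 plus torsion [2], so Ȟ^1 ≅ Z ⊕ Z/2
Ȟ^2 = (0 − 0) − 0 = 0, so Ȟ^2 ≅ 0

Ȟ^0(U;F) ≅ 0,  Ȟ^1(U;F) ≅ Z ⊕ Z/2,  Ȟ^2(U;F) ≅ 0


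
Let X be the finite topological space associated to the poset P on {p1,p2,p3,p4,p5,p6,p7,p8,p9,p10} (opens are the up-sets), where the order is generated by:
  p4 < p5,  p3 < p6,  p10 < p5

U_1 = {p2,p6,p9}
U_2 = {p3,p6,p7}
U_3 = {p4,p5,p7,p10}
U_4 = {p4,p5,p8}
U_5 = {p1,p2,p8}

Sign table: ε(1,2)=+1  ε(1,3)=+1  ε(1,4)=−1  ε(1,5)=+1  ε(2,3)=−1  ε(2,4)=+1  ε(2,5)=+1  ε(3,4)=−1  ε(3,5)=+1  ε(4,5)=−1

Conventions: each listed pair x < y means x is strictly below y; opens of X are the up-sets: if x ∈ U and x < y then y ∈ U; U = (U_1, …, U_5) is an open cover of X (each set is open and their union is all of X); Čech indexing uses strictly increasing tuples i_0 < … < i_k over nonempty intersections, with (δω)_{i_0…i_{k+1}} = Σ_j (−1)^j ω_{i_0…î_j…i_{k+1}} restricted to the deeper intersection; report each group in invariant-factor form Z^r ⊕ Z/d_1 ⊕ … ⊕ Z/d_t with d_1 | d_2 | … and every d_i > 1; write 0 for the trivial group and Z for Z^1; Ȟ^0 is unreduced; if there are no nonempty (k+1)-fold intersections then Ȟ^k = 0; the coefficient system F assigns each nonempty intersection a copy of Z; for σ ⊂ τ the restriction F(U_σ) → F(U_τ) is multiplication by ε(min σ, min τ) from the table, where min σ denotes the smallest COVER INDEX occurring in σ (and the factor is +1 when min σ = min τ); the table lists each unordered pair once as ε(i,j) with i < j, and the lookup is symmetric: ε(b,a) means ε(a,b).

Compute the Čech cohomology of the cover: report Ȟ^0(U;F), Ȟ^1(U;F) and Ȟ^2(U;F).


Ȟ^0(U;F) ≅ 0; Ȟ^1(U;F) ≅ Z/2; Ȟ^2(U;F) ≅ 0

intersection data:
  U12={p6} U15={p2} U23={p7} U34={p4,p5} U45={p8}
C dims 5,5; δ0: rk 5, SNF 1^4·2
Ȟ^0 = (5 − 5) − 0 = 0, so Ȟ^0 ≅ 0
Ȟ^1 = (5 − 0) − 5 = 0 plus torsion [2], so Ȟ^1 ≅ Z/2
Ȟ^2 = (0 − 0) − 0 = 0, so Ȟ^2 ≅ 0


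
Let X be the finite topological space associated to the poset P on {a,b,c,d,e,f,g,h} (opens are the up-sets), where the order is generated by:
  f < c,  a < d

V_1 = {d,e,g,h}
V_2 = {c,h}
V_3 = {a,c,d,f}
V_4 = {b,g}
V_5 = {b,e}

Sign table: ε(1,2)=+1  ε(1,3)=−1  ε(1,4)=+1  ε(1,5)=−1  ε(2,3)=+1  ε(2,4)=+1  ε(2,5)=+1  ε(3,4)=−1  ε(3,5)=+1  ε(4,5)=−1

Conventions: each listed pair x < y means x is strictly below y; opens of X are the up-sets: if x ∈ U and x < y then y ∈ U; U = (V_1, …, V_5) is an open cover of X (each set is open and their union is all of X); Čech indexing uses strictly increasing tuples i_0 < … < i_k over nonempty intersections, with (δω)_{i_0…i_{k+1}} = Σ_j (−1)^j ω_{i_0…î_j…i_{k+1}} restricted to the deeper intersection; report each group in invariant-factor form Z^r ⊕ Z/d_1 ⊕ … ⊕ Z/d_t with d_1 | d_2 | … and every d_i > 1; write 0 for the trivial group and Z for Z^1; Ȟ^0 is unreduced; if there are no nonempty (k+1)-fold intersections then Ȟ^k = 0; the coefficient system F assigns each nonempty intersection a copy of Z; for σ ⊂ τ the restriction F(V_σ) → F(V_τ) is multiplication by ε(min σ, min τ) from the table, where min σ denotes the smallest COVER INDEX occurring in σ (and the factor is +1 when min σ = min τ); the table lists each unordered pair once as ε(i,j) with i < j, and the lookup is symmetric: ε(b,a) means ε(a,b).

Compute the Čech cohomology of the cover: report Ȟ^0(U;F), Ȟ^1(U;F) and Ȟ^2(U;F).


cover nerve:
  V12={h} V13={d} V14={g} V15={e} V23={c} V45={b}
C dims 5,6; δ0: rk 5, SNF 1^4·2
Ȟ^0: (5−5)−0=0 ⇒ 0
Ȟ^1: (6−0)−5=1 plus torsion [2] ⇒ Z ⊕ Z/2
Ȟ^2: (0−0)−0=0 ⇒ 0

Ȟ^0 ≅ 0, Ȟ^1 ≅ Z ⊕ Z/2 and Ȟ^2 ≅ 0


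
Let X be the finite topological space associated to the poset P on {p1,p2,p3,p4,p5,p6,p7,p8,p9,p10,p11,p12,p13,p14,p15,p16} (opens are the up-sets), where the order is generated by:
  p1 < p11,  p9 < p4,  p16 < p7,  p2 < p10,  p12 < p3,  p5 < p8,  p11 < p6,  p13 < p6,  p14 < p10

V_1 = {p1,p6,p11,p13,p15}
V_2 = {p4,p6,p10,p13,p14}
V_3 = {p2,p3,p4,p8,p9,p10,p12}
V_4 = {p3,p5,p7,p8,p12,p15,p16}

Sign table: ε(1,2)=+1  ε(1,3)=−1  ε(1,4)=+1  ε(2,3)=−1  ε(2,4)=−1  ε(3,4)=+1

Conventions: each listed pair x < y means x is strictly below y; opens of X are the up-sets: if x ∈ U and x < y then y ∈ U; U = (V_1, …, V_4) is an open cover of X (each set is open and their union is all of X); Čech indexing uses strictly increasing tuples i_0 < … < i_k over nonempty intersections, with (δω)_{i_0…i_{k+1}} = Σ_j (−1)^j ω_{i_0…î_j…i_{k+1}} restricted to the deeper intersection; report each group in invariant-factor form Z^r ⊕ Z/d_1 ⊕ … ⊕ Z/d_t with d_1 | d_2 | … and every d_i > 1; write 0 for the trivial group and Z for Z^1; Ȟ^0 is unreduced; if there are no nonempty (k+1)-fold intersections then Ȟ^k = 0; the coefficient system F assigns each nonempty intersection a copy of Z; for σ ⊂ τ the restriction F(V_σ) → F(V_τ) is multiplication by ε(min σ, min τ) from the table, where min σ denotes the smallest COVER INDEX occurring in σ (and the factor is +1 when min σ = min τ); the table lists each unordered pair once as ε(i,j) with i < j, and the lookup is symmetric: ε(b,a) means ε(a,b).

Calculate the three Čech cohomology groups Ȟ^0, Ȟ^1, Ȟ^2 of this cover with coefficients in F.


Ȟ^0 ≅ 0; Ȟ^1 ≅ Z/2; Ȟ^2 ≅ 0

nonempty intersections:
  V12={p6,p13} V14={p15} V23={p4,p10} V34={p3,p8,p12}
C dims 4,4; δ0: rk 4, SNF 1^3·2
Ȟ^0: (4−4)−0=0 ⇒ 0
Ȟ^1: (4−0)−4=0 plus torsion [2] ⇒ Z/2
Ȟ^2: (0−0)−0=0 ⇒ 0


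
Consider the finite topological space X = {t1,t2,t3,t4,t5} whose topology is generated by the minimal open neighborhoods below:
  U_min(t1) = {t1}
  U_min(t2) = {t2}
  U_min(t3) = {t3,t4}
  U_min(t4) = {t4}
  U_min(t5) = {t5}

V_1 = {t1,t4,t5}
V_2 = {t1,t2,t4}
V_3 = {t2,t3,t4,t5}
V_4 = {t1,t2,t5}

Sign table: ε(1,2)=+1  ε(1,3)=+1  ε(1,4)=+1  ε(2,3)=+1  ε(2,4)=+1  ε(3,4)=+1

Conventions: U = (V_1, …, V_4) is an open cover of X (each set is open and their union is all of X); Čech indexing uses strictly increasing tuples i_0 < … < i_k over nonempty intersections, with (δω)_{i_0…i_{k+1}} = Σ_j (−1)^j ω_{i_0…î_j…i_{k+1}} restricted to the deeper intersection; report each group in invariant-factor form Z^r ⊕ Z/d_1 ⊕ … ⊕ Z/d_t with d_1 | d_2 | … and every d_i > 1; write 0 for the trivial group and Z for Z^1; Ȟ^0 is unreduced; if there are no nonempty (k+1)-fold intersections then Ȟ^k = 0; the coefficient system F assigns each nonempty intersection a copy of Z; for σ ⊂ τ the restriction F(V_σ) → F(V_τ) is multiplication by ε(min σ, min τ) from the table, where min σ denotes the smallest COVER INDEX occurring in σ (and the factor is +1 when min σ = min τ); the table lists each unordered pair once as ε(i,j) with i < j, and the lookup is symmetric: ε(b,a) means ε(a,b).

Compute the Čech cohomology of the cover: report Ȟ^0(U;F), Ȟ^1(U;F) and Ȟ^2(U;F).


cover nerve:
  V12={t1,t4} V13={t4,t5} V14={t1,t5} V23={t2,t4} V24={t1,t2} V34={t2,t5}
  V123={t4} V124={t1} V134={t5} V234={t2}
C dims 4,6,4; δ0: rk 3, SNF 1^3; δ1: rk 3, SNF 1^3
Ȟ^0: (4−3)−0=1 ⇒ Z
Ȟ^1: (6−3)−3=0 ⇒ 0
Ȟ^2: (4−0)−3=1 ⇒ Z

Ȟ^0 = Z, Ȟ^1 = 0 and Ȟ^2 = Z


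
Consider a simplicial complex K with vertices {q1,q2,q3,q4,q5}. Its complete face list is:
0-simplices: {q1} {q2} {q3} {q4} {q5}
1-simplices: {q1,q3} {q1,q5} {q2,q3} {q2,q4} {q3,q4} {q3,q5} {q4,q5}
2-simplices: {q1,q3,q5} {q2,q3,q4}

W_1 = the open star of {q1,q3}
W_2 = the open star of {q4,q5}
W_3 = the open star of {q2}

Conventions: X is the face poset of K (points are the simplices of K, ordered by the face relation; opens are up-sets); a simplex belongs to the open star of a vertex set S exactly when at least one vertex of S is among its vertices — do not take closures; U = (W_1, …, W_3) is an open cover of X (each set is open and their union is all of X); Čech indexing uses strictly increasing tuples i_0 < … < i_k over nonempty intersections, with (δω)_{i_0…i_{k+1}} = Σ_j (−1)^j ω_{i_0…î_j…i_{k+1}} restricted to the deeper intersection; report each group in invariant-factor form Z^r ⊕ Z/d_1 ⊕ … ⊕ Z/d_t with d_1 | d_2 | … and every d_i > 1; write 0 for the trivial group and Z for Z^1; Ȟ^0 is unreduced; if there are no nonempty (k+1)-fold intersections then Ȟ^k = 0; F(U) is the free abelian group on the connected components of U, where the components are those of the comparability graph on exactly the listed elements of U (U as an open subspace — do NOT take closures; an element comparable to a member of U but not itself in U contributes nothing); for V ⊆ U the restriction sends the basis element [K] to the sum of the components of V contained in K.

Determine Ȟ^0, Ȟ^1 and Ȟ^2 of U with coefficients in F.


Ȟ^0(U;F) ≅ Z, Ȟ^1(U;F) ≅ Z and Ȟ^2(U;F) ≅ 0

nonempty overlaps:
  W1={{q1},{q3},{q1,q3},{q1,q5},{q2,q3},{q3,q4},{q3,q5},{q1,q3,q5},{q2,q3,q4}} W2={{q4},{q5},{q1,q5},{q2,q4},{q3,q4},{q3,q5},{q4,q5},{q1,q3,q5},{q2,q3,q4}} W3={{q2},{q2,q3},{q2,q4},{q2,q3,q4}}
  W12={{q1,q5},{q3,q4},{q3,q5},{q1,q3,q5},{q2,q3,q4}} W13={{q2,q3},{q2,q3,q4}} W23={{q2,q4},{q2,q3,q4}}
  W123={{q2,q3,q4}}
components per intersection:
  W1: {{q1},{q3},{q1,q3},{q1,q5},{q2,q3},{q3,q4},{q3,q5},{q1,q3,q5},{q2,q3,q4}}
  W2: {{q4},{q5},{q1,q5},{q2,q4},{q3,q4},{q3,q5},{q4,q5},{q1,q3,q5},{q2,q3,q4}}
  W3: {{q2},{q2,q3},{q2,q4},{q2,q3,q4}}
  W12: {{q1,q5},{q3,q5},{q1,q3,q5}} {{q3,q4},{q2,q3,q4}}
  W13: {{q2,q3},{q2,q3,q4}}
  W23: {{q2,q4},{q2,q3,q4}}
  W123: {{q2,q3,q4}}
C dims 3,4,1; δ0: rk 2, SNF 1^2; δ1: rk 1, SNF 1^1
degree 0: 3−2−0 = 1 → Ȟ^0 ≅ Z
degree 1: 4−1−2 = 1 → Ȟ^1 ≅ Z
degree 2: 1−0−1 = 0 → Ȟ^2 ≅ 0


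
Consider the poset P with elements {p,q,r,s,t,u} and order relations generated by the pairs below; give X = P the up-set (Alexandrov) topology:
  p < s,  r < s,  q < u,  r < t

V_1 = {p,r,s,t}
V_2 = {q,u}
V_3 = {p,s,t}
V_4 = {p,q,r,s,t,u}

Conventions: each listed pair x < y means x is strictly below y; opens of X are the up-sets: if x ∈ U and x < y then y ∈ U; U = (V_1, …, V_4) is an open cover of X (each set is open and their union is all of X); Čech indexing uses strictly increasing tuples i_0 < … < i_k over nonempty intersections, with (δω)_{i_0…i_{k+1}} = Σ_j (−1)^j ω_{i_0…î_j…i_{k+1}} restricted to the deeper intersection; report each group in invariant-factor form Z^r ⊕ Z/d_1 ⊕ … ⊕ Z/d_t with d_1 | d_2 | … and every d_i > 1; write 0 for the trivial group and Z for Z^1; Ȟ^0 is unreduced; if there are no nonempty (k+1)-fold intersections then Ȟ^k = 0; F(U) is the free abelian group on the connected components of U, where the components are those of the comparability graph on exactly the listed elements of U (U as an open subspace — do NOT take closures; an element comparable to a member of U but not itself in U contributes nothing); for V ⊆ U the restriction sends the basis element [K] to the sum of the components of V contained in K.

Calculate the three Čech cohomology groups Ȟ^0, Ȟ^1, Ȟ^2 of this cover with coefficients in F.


Ȟ^0(U;F) ≅ Z^2,  Ȟ^1(U;F) ≅ 0,  Ȟ^2(U;F) ≅ 0

nonempty intersections:
  V13={p,s,t} V14={p,r,s,t} V24={q,u} V34={p,s,t}
  V134={p,s,t}
components per intersection:
  V1: {p,r,s,t}
  V2: {q,u}
  V3: {p,s} {t}
  V4: {p,r,s,t} {q,u}
  V13: {p,s} {t}
  V14: {p,r,s,t}
  V24: {q,u}
  V34: {p,s} {t}
  V134: {p,s} {t}
C dims 6,6,2; δ0: rk 4, SNF 1^4; δ1: rk 2, SNF 1^2
Ȟ^0: (6−4)−0=2 ⇒ Z^2
Ȟ^1: (6−2)−4=0 ⇒ 0
Ȟ^2: (2−0)−2=0 ⇒ 0


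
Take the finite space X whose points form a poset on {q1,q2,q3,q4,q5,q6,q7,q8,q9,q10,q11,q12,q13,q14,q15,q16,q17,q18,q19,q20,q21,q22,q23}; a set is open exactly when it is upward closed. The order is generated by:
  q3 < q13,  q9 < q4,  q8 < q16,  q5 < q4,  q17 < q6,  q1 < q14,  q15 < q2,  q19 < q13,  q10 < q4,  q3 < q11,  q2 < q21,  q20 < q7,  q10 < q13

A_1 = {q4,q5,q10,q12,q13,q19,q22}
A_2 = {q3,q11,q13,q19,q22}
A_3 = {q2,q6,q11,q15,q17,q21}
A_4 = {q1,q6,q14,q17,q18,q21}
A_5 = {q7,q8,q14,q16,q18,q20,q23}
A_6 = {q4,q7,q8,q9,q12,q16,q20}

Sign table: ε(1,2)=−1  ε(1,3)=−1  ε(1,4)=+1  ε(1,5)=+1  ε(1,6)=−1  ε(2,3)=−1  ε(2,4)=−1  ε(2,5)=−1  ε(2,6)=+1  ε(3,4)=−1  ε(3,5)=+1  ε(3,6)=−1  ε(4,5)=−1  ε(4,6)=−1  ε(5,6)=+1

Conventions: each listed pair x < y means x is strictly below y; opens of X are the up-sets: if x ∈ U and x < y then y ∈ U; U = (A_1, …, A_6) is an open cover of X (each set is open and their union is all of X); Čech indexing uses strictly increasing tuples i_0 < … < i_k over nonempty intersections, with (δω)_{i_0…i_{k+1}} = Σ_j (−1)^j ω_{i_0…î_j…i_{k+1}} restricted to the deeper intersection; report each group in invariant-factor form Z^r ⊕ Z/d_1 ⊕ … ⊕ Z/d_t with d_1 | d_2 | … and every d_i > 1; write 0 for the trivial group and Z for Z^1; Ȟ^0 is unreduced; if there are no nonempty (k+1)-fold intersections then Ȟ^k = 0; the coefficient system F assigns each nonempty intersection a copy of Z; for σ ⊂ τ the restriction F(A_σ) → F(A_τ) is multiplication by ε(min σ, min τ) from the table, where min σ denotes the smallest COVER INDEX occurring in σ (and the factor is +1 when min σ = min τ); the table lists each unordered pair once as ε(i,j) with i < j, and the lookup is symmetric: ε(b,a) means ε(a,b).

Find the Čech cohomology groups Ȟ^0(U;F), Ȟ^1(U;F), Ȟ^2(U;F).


Ȟ^0 = 0, Ȟ^1 = Z/2 and Ȟ^2 = 0

nonempty intersections:
  A12={q13,q19,q22} A16={q4,q12} A23={q11} A34={q6,q17,q21} A45={q14,q18} A56={q7,q8,q16,q20}
C dims 6,6; δ0: rk 6, SNF 1^5·2
Ȟ^0: (6−6)−0=0 ⇒ 0
Ȟ^1: (6−0)−6=0 plus torsion [2] ⇒ Z/2
Ȟ^2: (0−0)−0=0 ⇒ 0
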